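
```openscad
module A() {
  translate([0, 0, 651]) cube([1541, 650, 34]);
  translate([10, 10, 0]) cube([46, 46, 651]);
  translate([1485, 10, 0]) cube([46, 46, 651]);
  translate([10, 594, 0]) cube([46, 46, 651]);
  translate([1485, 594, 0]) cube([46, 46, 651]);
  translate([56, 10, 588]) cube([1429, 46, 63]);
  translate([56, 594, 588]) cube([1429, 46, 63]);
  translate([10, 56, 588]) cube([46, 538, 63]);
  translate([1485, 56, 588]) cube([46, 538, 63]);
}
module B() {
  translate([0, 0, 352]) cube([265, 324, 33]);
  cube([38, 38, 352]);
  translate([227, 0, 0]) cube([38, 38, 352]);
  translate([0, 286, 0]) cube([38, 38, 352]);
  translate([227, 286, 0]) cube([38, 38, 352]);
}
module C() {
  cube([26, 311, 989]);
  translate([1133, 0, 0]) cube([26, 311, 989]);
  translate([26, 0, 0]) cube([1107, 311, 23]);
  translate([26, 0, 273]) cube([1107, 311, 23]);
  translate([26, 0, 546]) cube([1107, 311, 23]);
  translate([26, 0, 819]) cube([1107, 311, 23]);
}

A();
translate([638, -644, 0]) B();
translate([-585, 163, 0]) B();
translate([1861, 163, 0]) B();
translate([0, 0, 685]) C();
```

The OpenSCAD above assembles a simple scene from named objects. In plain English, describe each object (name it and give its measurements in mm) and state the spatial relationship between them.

A is a table: top 1541 mm (x) × 650 mm (y), 34 mm thick, upper face at z = 685 mm, on four 46×46 mm square legs, each inset 10 mm from the nearest pair of top edges, running from z = 0 to the bottom of the top. Four apron rails, 46 mm thick and 63 mm tall, run between adjacent legs with their top edges flush with the underside of the top and their outer faces flush with the legs' outer faces.

B is a simple wooden stool: a rectangular seat 265 mm (x) by 324 mm (y), 33 mm thick, top face at z = 385 mm, on four square legs, each 38×38 mm in cross-section. The legs rest on z = 0, each flush with a corner of the seat.

C is a bookshelf 1159 mm wide overall, 311 mm deep and 989 mm tall. The two sides are 26 mm thick vertical panels. 4 horizontal shelves of 23 mm thickness span between the inner faces of the sides; the lowest shelf sits on the floor and shelves are stacked with a clear vertical gap of 250 mm between each pair.

Three stools sit around the table at the −y, −x, +x sides. The bookshelf is on top of the table.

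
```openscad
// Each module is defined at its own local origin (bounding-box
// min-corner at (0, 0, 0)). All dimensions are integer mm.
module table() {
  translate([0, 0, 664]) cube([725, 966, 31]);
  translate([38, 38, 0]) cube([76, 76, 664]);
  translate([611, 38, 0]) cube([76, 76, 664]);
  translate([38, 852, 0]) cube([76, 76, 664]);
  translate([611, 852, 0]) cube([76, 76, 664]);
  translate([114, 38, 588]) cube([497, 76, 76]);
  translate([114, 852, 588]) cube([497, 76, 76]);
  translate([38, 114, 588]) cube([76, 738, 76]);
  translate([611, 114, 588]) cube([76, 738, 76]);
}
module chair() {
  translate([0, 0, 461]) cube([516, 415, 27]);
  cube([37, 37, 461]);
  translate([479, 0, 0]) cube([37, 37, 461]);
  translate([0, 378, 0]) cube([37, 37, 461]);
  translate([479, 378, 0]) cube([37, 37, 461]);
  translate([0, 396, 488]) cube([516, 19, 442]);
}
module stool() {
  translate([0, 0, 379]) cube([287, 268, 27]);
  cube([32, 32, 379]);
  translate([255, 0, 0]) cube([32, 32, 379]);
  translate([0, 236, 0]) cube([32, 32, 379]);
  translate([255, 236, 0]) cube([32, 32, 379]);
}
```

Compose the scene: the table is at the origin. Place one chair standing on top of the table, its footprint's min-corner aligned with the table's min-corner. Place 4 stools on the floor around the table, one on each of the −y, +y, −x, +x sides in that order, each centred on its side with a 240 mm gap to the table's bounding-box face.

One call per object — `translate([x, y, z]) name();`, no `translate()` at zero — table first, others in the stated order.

table();
translate([0, 0, 695]) chair();
translate([219, -508, 0]) stool();
translate([219, 1206, 0]) stool();
translate([-527, 349, 0]) stool();
translate([965, 349, 0]) stool();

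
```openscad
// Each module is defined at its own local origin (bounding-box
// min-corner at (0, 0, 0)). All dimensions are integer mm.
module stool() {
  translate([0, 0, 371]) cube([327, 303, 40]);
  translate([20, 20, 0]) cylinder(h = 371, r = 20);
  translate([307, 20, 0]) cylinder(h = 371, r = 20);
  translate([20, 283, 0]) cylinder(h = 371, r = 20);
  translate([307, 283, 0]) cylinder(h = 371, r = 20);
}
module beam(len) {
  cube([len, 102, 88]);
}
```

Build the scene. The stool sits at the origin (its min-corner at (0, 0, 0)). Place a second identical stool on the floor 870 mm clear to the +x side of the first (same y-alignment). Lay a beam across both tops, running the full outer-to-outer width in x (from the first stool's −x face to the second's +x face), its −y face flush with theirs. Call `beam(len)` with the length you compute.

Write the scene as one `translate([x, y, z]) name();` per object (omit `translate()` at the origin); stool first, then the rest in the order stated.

stool();
translate([1197, 0, 0]) stool();
translate([0, 0, 411]) beam(1524);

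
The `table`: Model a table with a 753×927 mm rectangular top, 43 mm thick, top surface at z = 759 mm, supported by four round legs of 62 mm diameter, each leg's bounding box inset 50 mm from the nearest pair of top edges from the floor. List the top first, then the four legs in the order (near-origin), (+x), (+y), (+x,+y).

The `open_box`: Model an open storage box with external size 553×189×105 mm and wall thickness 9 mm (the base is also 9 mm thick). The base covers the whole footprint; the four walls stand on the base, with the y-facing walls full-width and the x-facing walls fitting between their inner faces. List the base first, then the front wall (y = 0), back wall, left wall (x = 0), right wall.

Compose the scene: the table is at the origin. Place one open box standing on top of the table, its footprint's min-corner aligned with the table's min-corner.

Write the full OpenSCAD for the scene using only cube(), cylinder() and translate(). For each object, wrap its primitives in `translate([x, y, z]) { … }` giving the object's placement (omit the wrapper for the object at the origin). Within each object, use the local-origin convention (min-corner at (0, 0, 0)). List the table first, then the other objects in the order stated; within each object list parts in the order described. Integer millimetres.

translate([0, 0, 716]) cube([753, 927, 43]);
translate([81, 81, 0]) cylinder(h = 716, r = 31);
translate([672, 81, 0]) cylinder(h = 716, r = 31);
translate([81, 846, 0]) cylinder(h = 716, r = 31);
translate([672, 846, 0]) cylinder(h = 716, r = 31);
translate([0, 0, 759]) {
  cube([553, 189, 9]);
  translate([0, 0, 9]) cube([553, 9, 96]);
  translate([0, 180, 9]) cube([553, 9, 96]);
  translate([0, 9, 9]) cube([9, 171, 96]);
  translate([544, 9, 9]) cube([9, 171, 96]);
}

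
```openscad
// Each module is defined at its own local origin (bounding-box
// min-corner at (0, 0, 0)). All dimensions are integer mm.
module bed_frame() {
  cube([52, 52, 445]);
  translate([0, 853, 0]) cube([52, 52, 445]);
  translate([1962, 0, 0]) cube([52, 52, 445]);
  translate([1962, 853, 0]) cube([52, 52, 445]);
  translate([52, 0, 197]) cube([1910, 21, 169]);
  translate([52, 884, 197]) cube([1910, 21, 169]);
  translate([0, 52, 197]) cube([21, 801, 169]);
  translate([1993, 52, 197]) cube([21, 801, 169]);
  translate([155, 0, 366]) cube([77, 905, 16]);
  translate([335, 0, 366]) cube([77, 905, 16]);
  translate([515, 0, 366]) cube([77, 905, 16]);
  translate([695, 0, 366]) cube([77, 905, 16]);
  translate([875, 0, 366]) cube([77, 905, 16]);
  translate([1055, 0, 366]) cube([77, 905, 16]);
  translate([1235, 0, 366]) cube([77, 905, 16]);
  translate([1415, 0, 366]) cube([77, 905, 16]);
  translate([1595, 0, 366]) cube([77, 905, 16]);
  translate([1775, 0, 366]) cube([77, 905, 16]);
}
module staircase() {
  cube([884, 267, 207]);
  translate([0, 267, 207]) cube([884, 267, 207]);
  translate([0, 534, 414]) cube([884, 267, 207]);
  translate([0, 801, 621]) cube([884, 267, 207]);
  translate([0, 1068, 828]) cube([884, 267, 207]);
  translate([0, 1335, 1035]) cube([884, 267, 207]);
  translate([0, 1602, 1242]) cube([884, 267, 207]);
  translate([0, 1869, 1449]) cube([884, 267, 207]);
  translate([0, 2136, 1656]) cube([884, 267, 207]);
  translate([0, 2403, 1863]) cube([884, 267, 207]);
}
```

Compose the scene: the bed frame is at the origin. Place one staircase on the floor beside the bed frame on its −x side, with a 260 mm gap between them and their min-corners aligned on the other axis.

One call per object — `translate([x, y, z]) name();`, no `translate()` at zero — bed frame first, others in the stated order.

bed_frame();
translate([-1144, 0, 0]) staircase();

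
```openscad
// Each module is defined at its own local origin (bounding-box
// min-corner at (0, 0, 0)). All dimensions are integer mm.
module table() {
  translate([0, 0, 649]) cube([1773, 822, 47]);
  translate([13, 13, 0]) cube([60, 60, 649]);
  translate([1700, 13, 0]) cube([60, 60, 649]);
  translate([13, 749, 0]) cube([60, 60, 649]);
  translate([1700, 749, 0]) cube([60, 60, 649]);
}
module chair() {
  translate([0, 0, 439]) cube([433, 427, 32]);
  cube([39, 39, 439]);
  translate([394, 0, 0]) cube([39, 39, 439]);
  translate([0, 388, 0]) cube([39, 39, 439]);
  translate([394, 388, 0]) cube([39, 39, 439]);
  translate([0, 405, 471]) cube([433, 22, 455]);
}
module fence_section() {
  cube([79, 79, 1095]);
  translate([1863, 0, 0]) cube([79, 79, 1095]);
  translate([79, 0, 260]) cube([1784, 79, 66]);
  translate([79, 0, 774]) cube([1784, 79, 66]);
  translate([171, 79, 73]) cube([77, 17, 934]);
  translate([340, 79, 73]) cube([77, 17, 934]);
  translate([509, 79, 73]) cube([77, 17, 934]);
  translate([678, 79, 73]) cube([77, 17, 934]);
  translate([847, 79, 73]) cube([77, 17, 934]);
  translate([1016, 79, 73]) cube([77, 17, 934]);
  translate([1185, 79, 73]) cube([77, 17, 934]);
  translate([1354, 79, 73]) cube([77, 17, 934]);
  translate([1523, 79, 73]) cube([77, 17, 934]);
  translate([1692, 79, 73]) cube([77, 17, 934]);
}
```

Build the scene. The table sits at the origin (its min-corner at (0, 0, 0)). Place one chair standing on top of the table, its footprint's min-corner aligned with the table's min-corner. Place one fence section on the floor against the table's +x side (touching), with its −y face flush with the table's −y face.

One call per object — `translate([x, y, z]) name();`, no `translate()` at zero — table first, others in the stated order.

table();
translate([0, 0, 696]) chair();
translate([1773, 0, 0]) fence_section();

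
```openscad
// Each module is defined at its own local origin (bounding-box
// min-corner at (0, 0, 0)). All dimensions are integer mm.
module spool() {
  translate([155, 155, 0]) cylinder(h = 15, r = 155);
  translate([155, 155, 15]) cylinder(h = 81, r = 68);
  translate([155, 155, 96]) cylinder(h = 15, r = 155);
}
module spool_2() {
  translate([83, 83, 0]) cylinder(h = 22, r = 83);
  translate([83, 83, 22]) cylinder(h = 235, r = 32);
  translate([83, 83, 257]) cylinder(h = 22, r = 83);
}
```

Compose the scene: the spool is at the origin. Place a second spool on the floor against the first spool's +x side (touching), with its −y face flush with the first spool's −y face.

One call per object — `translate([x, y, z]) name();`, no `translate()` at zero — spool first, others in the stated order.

spool();
translate([310, 0, 0]) spool_2();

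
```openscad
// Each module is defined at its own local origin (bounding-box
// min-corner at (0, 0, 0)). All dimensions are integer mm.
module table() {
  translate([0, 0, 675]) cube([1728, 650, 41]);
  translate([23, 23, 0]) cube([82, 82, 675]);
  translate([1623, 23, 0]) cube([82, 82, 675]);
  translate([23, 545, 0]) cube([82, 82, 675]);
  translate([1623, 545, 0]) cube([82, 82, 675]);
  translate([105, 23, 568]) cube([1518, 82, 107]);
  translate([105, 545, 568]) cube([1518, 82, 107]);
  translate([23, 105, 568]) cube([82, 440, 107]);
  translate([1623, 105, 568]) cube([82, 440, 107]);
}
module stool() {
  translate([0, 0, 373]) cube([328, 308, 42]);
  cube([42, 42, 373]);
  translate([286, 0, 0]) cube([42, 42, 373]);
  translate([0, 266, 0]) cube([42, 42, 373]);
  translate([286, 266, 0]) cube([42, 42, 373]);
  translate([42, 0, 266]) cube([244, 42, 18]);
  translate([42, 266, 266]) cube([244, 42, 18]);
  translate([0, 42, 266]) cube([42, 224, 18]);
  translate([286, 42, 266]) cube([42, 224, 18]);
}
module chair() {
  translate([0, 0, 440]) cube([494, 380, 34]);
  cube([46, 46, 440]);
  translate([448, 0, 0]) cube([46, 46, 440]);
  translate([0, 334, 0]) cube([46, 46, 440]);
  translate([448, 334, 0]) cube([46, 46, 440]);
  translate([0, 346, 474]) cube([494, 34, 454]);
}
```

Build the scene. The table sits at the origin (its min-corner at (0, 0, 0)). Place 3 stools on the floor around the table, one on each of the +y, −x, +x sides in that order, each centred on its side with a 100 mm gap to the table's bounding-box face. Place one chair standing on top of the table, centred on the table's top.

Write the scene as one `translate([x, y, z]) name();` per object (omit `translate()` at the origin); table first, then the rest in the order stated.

table();
translate([700, 750, 0]) stool();
translate([-428, 171, 0]) stool();
translate([1828, 171, 0]) stool();
translate([617, 135, 716]) chair();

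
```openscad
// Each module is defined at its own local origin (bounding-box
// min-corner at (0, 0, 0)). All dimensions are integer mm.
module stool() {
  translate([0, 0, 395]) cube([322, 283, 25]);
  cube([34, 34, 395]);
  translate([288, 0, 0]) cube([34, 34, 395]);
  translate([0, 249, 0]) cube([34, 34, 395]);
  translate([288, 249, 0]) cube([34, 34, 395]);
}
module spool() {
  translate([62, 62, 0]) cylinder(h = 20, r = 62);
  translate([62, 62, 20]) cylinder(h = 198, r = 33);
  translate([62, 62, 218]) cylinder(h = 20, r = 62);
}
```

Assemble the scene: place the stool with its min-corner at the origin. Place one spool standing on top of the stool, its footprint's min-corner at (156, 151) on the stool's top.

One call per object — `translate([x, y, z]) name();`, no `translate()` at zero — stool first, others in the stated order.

stool();
translate([156, 151, 420]) spool();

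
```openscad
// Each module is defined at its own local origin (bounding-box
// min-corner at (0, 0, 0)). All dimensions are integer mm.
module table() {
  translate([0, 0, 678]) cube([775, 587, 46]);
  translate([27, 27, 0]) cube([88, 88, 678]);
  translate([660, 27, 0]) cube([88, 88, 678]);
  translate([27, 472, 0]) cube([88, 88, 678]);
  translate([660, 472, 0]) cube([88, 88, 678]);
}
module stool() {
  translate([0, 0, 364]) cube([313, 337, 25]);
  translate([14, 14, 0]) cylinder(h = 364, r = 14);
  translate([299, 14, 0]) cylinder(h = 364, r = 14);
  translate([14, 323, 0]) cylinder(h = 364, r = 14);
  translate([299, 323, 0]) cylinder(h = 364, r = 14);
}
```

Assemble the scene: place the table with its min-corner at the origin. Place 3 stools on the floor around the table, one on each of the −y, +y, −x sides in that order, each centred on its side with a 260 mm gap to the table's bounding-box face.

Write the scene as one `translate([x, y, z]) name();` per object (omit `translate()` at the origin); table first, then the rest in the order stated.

table();
translate([231, -597, 0]) stool();
translate([231, 847, 0]) stool();
translate([-573, 125, 0]) stool();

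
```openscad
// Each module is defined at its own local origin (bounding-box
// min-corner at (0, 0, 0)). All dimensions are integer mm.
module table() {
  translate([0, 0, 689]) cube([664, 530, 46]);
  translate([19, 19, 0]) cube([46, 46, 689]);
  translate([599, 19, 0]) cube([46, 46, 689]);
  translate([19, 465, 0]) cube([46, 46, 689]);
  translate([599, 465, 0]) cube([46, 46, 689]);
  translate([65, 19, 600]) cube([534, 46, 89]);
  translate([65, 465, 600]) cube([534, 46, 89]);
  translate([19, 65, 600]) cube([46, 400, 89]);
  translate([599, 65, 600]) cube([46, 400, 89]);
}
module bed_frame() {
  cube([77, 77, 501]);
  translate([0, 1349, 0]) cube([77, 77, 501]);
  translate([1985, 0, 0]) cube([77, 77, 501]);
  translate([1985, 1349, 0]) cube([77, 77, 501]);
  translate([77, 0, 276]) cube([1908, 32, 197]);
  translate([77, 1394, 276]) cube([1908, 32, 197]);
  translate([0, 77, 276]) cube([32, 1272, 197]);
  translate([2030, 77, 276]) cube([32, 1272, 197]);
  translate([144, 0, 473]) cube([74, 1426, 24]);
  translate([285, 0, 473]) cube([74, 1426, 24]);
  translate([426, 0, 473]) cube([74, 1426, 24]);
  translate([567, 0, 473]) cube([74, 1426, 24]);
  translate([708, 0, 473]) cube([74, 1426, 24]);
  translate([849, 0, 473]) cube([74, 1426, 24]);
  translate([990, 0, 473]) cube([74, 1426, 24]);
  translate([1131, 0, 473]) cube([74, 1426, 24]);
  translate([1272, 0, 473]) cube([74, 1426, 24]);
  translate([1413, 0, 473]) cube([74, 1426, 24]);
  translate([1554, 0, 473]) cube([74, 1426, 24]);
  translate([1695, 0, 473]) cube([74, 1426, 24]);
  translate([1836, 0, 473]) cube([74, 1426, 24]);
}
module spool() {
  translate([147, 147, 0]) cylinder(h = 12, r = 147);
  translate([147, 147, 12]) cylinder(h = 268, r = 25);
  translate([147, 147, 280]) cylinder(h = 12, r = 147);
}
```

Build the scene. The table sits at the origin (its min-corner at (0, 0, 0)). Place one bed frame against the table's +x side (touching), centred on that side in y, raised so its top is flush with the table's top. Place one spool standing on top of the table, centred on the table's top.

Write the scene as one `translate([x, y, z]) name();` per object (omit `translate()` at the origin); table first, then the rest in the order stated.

table();
translate([664, -448, 234]) bed_frame();
translate([185, 118, 735]) spool();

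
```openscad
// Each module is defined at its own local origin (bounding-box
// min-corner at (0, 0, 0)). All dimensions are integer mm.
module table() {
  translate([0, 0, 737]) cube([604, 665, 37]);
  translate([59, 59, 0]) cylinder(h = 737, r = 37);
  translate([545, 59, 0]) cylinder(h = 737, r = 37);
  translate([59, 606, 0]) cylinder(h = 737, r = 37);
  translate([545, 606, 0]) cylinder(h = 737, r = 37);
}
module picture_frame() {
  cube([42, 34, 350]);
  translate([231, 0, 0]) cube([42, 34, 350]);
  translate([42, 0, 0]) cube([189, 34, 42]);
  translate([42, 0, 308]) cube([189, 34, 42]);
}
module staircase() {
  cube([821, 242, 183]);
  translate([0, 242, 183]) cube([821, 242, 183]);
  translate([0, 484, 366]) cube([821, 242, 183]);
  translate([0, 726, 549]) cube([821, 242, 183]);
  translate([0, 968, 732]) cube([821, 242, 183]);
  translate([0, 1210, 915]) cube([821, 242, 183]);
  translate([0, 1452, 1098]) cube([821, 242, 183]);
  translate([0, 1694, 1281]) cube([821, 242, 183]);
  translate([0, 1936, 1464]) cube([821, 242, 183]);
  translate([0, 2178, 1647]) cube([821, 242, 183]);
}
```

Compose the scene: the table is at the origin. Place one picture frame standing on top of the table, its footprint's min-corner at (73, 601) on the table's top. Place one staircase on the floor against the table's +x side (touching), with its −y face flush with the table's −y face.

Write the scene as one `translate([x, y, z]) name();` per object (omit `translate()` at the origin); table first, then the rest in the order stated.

table();
translate([73, 601, 774]) picture_frame();
translate([604, 0, 0]) staircase();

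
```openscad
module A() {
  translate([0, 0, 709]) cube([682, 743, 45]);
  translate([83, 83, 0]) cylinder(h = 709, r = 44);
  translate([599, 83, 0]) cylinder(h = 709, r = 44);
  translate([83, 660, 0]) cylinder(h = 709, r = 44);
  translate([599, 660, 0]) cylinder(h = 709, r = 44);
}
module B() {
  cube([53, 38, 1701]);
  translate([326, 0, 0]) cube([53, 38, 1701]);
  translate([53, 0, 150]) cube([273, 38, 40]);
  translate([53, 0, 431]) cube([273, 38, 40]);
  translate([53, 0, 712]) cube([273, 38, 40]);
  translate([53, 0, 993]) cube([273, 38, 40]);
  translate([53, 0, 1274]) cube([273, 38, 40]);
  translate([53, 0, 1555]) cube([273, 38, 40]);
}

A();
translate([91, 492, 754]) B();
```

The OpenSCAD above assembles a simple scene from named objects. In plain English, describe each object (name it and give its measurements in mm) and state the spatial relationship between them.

A is a table with a 682×743 mm rectangular top, 45 mm thick, top surface at z = 754 mm, supported by four round legs of 88 mm diameter, each leg's bounding box inset 39 mm from the nearest pair of top edges, running from the floor.

B is a straight ladder. Two 53×38 mm vertical rails, 1701 mm tall, stand 379 mm apart (outside-to-outside) with their front faces coplanar on the −y side. 6 rungs, each 38 mm deep and 40 mm tall, span between the inner faces of the rails, front faces flush with the rails. The lowest rung's underside is at z = 150 mm and rungs are spaced 281 mm apart (underside to underside).

The ladder is on top of the table.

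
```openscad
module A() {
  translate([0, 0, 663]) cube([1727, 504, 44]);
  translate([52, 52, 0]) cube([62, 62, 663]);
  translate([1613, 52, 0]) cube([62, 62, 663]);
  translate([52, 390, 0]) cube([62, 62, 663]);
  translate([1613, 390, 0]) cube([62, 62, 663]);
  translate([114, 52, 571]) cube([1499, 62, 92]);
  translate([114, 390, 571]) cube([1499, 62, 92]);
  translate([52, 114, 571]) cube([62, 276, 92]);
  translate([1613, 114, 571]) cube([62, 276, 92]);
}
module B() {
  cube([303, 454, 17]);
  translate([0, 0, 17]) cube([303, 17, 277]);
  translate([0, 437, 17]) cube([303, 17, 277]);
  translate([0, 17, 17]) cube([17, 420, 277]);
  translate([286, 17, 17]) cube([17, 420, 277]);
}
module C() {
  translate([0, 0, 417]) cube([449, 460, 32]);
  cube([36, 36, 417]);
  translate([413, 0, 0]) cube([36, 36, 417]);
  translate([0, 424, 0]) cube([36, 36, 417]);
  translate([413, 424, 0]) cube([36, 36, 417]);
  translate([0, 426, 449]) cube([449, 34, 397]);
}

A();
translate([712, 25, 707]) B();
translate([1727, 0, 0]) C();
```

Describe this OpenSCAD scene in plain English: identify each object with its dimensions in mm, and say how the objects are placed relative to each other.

A is a rectangular dining table. The top is 1727×504×44 mm with its upper surface at z = 707 mm. It stands on four 62×62 mm square legs, each inset 52 mm from the nearest pair of top edges, running from the floor to the underside of the top. Four apron rails, 62 mm thick and 92 mm tall, run between adjacent legs with their top edges flush with the underside of the top and their outer faces flush with the legs' outer faces.

B is an open-topped rectangular box: outside dimensions 303×454×294 mm, with a uniform wall and base thickness of 17 mm. The base is a full 303×454 slab on the floor; four walls sit on top of the base. The front and back walls (the −y and +y sides) span the full width; the two side walls fit between them.

C is a chair: 449×460 mm seat, 32 mm thick, top at z = 449 mm, on four 36 mm square corner legs flush with the seat edges. A 34 mm thick backrest slab spans the full seat width, extending 397 mm above the seat top, its back face flush with the seat's +y edge.

The open box is on top of the table, centred. The chair is against the table's +x side, with their −y faces flush.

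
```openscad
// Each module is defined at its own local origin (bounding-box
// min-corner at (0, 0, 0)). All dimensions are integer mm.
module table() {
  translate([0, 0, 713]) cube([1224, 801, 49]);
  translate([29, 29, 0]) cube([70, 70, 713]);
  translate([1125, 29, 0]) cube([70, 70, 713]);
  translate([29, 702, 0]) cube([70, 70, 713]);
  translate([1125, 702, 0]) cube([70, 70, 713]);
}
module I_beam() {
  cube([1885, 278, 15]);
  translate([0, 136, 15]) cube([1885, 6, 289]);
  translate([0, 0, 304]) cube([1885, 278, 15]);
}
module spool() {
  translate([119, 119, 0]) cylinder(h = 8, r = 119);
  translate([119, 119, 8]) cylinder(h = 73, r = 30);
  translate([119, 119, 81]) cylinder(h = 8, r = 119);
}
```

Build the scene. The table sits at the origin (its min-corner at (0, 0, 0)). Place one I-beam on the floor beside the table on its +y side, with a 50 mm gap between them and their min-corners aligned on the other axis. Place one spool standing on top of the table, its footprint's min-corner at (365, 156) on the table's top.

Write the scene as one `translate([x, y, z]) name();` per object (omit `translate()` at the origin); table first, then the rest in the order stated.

table();
translate([0, 851, 0]) I_beam();
translate([365, 156, 762]) spool();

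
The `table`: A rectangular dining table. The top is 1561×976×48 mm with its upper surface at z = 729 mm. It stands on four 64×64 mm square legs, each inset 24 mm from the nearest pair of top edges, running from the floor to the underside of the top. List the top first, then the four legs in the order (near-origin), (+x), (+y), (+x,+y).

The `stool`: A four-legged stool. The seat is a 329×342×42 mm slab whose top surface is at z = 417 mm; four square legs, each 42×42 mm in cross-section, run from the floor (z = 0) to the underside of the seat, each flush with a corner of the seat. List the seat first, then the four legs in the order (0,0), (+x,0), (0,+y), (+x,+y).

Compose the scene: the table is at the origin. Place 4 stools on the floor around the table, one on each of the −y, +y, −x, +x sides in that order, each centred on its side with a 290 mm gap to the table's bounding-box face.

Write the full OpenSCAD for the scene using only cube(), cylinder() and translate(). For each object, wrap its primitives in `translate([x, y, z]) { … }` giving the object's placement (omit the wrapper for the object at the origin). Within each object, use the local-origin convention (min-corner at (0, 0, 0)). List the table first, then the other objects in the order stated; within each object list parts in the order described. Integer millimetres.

translate([0, 0, 681]) cube([1561, 976, 48]);
translate([24, 24, 0]) cube([64, 64, 681]);
translate([1473, 24, 0]) cube([64, 64, 681]);
translate([24, 888, 0]) cube([64, 64, 681]);
translate([1473, 888, 0]) cube([64, 64, 681]);
translate([616, -632, 0]) {
  translate([0, 0, 375]) cube([329, 342, 42]);
  cube([42, 42, 375]);
  translate([287, 0, 0]) cube([42, 42, 375]);
  translate([0, 300, 0]) cube([42, 42, 375]);
  translate([287, 300, 0]) cube([42, 42, 375]);
}
translate([616, 1266, 0]) {
  translate([0, 0, 375]) cube([329, 342, 42]);
  cube([42, 42, 375]);
  translate([287, 0, 0]) cube([42, 42, 375]);
  translate([0, 300, 0]) cube([42, 42, 375]);
  translate([287, 300, 0]) cube([42, 42, 375]);
}
translate([-619, 317, 0]) {
  translate([0, 0, 375]) cube([329, 342, 42]);
  cube([42, 42, 375]);
  translate([287, 0, 0]) cube([42, 42, 375]);
  translate([0, 300, 0]) cube([42, 42, 375]);
  translate([287, 300, 0]) cube([42, 42, 375]);
}
translate([1851, 317, 0]) {
  translate([0, 0, 375]) cube([329, 342, 42]);
  cube([42, 42, 375]);
  translate([287, 0, 0]) cube([42, 42, 375]);
  translate([0, 300, 0]) cube([42, 42, 375]);
  translate([287, 300, 0]) cube([42, 42, 375]);
}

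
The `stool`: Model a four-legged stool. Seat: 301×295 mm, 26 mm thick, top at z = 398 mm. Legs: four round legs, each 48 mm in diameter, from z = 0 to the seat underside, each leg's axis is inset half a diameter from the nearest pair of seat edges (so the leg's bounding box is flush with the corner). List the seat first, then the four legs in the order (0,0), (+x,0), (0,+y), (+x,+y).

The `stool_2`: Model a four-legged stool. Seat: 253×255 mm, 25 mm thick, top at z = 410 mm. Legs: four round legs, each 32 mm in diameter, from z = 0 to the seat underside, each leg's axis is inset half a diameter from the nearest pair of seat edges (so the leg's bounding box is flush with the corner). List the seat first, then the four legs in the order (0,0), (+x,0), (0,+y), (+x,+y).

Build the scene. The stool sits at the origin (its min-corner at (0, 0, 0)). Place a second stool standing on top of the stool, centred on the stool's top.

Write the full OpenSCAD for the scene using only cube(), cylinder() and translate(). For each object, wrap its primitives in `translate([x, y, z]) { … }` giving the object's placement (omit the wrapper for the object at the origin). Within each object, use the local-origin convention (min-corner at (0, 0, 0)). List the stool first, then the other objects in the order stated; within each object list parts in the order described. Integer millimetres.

translate([0, 0, 372]) cube([301, 295, 26]);
translate([24, 24, 0]) cylinder(h = 372, r = 24);
translate([277, 24, 0]) cylinder(h = 372, r = 24);
translate([24, 271, 0]) cylinder(h = 372, r = 24);
translate([277, 271, 0]) cylinder(h = 372, r = 24);
translate([24, 20, 398]) {
  translate([0, 0, 385]) cube([253, 255, 25]);
  translate([16, 16, 0]) cylinder(h = 385, r = 16);
  translate([237, 16, 0]) cylinder(h = 385, r = 16);
  translate([16, 239, 0]) cylinder(h = 385, r = 16);
  translate([237, 239, 0]) cylinder(h = 385, r = 16);
}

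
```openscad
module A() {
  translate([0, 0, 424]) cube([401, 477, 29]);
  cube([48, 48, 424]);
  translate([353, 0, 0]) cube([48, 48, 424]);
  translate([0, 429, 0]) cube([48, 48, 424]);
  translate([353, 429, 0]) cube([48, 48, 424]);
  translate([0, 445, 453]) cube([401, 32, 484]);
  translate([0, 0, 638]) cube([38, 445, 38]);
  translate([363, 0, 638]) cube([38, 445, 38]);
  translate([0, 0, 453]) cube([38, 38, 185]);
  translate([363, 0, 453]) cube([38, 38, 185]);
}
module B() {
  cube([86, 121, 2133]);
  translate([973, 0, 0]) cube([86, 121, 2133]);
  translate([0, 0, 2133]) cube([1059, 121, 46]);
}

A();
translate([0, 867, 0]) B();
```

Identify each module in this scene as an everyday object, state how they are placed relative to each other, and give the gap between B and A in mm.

The door frame's nearest face is 390 mm from the chair's +y face.

A is a chair. B is a door frame. The door frame is on the floor beside the chair on its +y side. The gap between the door frame and the chair is 390 mm.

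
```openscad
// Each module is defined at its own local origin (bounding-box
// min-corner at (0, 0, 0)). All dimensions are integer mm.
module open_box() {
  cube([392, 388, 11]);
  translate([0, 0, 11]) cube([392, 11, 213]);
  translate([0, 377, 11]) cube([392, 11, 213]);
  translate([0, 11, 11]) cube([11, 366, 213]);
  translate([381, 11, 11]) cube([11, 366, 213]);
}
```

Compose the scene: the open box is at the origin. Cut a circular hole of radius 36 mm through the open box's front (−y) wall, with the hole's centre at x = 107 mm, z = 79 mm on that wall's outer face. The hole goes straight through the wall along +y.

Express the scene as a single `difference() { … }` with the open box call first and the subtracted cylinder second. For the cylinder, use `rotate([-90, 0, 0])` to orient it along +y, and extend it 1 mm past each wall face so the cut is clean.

difference() {
  open_box();
  translate([107, -1, 79]) rotate([-90, 0, 0]) cylinder(h = 13, r = 36);
}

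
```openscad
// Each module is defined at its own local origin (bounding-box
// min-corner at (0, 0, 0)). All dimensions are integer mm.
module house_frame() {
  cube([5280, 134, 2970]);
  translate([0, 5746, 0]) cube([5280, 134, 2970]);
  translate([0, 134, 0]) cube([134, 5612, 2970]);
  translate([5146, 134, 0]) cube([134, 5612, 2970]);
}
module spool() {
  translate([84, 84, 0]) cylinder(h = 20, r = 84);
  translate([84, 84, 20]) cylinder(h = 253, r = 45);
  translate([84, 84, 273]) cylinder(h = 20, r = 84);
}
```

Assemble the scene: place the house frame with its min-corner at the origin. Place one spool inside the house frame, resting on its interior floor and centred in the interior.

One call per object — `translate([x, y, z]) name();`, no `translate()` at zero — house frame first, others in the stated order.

house_frame();
translate([2556, 2856, 0]) spool();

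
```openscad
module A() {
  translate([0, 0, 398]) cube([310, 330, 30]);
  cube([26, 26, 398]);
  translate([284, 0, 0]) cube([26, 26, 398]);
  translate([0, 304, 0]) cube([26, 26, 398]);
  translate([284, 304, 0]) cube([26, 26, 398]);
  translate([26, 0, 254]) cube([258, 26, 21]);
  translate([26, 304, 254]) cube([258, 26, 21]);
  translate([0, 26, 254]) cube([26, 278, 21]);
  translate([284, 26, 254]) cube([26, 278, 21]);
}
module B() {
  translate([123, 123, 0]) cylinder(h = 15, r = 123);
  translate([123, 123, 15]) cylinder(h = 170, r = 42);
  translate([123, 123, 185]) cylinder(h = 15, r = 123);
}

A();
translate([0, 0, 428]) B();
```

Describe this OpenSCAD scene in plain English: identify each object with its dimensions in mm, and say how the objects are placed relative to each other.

A is a simple wooden stool: a rectangular seat 310 mm (x) by 330 mm (y), 30 mm thick, top face at z = 428 mm, on four square legs, each 26×26 mm in cross-section. The legs rest on z = 0, each flush with a corner of the seat. Four stretchers, 26 mm wide and 21 mm tall, connect adjacent legs with their undersides at z = 254 mm, each running between the inner faces of the legs it joins and aligned with the legs' outer faces on the other axis.

B is a spool: two coaxial disc flanges of radius 123 mm and thickness 15 mm, joined by a core cylinder of radius 42 mm and height 170 mm. The lower flange rests on z = 0 and the three cylinders share a vertical axis.

The spool is on top of the stool.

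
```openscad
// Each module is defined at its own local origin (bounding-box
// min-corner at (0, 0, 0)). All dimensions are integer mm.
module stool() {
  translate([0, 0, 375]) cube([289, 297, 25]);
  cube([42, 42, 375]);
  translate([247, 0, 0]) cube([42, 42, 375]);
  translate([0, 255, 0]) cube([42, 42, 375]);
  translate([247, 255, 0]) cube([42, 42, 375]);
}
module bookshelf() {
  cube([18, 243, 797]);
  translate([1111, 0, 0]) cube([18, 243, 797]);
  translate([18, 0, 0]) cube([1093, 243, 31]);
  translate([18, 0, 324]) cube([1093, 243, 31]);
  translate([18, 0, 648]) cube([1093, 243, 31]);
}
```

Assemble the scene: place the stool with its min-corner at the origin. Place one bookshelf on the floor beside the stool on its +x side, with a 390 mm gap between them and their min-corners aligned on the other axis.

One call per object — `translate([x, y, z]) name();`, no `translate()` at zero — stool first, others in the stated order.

stool();
translate([679, 0, 0]) bookshelf();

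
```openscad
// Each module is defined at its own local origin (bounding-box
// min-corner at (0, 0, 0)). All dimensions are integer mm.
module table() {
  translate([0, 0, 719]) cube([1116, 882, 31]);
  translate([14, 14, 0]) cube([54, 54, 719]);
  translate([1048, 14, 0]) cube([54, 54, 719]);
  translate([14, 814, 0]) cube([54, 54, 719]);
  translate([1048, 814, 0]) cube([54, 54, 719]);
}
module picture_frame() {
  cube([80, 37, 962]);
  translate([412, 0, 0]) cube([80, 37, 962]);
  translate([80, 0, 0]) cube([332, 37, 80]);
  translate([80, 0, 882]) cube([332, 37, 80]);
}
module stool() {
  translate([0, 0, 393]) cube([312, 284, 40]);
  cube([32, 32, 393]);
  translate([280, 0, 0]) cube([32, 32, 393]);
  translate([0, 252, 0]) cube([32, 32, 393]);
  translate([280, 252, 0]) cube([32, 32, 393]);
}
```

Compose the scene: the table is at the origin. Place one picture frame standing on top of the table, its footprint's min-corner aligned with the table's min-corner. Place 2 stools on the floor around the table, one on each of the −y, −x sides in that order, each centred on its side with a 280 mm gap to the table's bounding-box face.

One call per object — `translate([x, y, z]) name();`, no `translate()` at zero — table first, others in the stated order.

table();
translate([0, 0, 750]) picture_frame();
translate([402, -564, 0]) stool();
translate([-592, 299, 0]) stool();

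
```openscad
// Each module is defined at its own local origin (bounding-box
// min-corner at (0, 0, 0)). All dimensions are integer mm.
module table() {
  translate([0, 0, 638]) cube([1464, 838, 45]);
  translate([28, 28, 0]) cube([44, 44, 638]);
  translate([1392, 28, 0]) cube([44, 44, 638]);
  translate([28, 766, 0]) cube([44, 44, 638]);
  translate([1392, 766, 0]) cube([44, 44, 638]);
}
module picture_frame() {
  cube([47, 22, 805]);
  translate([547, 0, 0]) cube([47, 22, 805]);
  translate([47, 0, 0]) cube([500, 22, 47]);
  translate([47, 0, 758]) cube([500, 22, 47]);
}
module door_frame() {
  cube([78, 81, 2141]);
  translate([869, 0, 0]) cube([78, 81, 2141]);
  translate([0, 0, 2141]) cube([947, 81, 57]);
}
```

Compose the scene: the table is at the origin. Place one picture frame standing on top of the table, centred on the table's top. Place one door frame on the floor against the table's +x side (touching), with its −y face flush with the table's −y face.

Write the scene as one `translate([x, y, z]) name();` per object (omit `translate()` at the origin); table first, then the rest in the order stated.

table();
translate([435, 408, 683]) picture_frame();
translate([1464, 0, 0]) door_frame();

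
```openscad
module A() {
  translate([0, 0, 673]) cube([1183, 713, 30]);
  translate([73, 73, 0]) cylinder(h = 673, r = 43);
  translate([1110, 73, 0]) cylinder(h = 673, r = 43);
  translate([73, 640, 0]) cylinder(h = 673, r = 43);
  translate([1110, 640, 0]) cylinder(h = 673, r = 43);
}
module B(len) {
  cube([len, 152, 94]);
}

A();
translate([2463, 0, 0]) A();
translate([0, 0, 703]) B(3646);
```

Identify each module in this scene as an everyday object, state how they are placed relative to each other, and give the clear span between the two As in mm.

Second table starts at x = 2463; first ends at x = 1183; clear span = 2463 − 1183 = 1280 mm.

A is a table. B is a beam. A beam spans the tops of two tables. The clear span between the two tables is 1280 mm.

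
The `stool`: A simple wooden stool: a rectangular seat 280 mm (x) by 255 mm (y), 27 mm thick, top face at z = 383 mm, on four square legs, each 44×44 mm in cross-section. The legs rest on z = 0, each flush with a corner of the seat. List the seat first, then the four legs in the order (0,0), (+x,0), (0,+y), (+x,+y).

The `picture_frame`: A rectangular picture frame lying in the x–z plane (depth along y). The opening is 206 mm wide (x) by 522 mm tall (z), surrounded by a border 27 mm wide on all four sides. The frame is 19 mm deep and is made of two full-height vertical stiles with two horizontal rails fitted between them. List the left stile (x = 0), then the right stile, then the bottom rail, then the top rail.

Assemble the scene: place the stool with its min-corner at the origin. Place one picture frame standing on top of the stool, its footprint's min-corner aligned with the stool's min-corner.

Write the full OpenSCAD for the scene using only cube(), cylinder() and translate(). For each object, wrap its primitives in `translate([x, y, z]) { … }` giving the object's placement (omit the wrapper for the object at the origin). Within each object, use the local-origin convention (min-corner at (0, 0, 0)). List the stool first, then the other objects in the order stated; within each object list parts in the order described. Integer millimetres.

translate([0, 0, 356]) cube([280, 255, 27]);
cube([44, 44, 356]);
translate([236, 0, 0]) cube([44, 44, 356]);
translate([0, 211, 0]) cube([44, 44, 356]);
translate([236, 211, 0]) cube([44, 44, 356]);
translate([0, 0, 383]) {
  cube([27, 19, 576]);
  translate([233, 0, 0]) cube([27, 19, 576]);
  translate([27, 0, 0]) cube([206, 19, 27]);
  translate([27, 0, 549]) cube([206, 19, 27]);
}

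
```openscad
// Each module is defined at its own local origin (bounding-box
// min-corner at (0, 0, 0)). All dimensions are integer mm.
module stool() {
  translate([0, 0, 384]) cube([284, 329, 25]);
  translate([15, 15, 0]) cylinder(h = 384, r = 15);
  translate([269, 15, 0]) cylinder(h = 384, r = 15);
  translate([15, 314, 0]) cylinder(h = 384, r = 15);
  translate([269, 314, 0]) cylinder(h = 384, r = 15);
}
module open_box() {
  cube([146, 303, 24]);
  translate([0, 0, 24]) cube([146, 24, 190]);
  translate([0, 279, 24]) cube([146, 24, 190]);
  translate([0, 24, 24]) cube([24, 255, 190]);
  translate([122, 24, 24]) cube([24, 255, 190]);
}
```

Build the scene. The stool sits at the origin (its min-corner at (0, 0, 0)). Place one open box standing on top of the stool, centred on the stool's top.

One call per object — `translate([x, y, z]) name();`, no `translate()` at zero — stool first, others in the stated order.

stool();
translate([69, 13, 409]) open_box();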